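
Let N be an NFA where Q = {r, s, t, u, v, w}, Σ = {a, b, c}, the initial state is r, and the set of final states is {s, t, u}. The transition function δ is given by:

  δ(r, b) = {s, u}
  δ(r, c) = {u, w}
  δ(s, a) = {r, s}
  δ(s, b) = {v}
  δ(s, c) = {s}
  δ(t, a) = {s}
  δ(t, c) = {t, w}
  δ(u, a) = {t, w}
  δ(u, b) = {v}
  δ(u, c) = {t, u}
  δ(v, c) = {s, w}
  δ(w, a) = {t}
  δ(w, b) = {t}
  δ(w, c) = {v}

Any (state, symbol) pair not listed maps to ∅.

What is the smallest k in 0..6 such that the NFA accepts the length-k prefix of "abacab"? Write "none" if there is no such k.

Start in {r}.
Read 'a': {r} → ∅.
The set is empty and remains empty for the remaining 5 symbols.
No reachable set along the way intersects F.

none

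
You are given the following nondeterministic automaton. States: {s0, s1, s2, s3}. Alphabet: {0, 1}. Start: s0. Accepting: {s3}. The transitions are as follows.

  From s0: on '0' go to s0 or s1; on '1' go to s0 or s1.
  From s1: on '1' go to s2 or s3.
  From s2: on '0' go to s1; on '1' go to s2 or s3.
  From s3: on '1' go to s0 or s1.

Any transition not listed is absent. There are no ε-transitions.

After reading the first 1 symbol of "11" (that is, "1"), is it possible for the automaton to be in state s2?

No

Start in {s0}.
Read '1': {s0} → {s0, s1}.
State s2 is not in {s0, s1}.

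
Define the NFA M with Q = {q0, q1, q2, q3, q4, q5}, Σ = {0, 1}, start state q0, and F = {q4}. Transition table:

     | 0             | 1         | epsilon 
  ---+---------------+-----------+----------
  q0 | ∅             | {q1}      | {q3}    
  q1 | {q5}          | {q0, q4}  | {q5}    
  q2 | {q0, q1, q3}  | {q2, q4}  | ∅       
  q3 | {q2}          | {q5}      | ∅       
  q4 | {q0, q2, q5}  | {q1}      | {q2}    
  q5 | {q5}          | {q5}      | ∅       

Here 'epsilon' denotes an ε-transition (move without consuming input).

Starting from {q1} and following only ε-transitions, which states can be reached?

{q1, q5}

Begin with {q1}.
ε-move q1 → q5; add q5.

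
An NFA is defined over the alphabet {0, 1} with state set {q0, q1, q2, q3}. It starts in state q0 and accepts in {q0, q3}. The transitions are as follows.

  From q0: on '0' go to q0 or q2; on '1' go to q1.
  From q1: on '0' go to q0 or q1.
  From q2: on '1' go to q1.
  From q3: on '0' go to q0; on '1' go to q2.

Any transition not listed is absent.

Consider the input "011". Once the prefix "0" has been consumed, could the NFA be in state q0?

Yes

Start in {q0}.
Read '0': q0→{q0, q2}; now {q0, q2}.
State q0 is in {q0, q2}.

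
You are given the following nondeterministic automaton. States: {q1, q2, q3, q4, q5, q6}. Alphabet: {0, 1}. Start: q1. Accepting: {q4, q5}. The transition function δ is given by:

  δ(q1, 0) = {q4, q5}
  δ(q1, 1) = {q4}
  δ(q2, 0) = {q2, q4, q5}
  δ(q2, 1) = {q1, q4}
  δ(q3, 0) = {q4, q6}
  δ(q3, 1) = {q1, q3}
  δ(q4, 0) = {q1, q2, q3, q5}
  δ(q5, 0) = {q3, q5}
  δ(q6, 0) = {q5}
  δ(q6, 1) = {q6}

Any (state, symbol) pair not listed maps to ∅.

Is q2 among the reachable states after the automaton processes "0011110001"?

No

Start in {q1}.
Read '0': {q1} → {q4, q5}.
Read '0': {q4, q5} → {q1, q2, q3, q5}.
Read '1': {q1, q2, q3, q5} → {q1, q3, q4}.
Read '1': {q1, q3, q4} → {q1, q3, q4}.
Read '1': {q1, q3, q4} → {q1, q3, q4}.
Read '1': {q1, q3, q4} → {q1, q3, q4}.
Read '0': {q1, q3, q4} → {q1, q2, q3, q4, q5, q6}.
Read '0': {q1, q2, q3, q4, q5, q6} → {q1, q2, q3, q4, q5, q6}.
Read '0': {q1, q2, q3, q4, q5, q6} → {q1, q2, q3, q4, q5, q6}.
Read '1': {q1, q2, q3, q4, q5, q6} → {q1, q3, q4, q6}.
State q2 is not in {q1, q3, q4, q6}.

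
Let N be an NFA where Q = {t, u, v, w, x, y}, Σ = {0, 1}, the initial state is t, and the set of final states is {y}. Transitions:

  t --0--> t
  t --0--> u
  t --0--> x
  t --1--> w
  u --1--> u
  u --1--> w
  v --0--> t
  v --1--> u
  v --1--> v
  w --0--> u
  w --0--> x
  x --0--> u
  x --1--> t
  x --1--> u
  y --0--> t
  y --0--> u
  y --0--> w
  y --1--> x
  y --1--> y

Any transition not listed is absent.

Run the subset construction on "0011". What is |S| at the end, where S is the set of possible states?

2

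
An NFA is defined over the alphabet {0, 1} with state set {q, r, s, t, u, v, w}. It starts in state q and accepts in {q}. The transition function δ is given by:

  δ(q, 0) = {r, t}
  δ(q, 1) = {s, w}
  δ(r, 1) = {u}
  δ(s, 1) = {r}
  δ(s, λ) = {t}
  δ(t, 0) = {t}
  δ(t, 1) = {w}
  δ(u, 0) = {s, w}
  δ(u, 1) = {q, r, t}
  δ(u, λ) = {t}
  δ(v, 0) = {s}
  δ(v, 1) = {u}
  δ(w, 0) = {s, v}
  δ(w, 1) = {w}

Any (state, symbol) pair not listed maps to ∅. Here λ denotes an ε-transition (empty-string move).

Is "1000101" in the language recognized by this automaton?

No

Start in {q}.
Read '1': {q} → {s, t, w}.
Read '0': {s, t, w} → {s, t, v}.
Read '0': {s, t, v} → {s, t}.
Read '0': {s, t} → {t}.
Read '1': {t} → {w}.
Read '0': {w} → {s, t, v}.
Read '1': {s, t, v} → {r, t, u, w}.
The final set {r, t, u, w} contains no accepting state.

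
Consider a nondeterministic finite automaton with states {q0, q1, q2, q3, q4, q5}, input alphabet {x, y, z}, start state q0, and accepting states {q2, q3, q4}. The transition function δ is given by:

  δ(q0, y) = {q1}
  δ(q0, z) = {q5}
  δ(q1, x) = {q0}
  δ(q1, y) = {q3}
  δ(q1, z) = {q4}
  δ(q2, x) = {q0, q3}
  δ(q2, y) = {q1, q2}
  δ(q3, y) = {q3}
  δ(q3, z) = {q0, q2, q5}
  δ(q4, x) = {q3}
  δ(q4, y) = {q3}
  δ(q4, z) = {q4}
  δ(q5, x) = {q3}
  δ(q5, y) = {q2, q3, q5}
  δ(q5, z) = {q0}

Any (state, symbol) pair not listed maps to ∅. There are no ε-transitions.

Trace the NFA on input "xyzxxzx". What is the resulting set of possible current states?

Start in {q0}.
Read 'x': q0→∅; now ∅.
The set is empty and remains empty for the remaining 6 symbols.

∅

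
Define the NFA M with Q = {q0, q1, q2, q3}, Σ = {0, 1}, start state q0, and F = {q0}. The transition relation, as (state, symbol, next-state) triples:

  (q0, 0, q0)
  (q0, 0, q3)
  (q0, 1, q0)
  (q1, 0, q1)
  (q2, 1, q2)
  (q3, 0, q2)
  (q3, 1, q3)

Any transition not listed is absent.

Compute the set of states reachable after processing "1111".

Start in {q0}.
Read '1': {q0} → {q0}.
Read '1': {q0} → {q0}.
Read '1': {q0} → {q0}.
Read '1': {q0} → {q0}.

{q0}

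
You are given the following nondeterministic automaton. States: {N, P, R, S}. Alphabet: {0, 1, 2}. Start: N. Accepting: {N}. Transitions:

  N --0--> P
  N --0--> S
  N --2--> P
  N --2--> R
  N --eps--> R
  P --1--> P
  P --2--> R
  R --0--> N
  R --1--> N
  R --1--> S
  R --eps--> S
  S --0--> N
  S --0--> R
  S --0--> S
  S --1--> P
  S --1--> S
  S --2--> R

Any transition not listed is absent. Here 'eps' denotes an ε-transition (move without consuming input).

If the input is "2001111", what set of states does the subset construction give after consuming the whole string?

Start: ε-closure({N}) = {N, R, S}.
Read '2': N→{P, R}, R→∅, S→{R}; union {P, R}; ε-closure = {P, R, S}.
Read '0': P→∅, R→{N}, S→{N, R, S}; now {N, R, S}.
Read '0': N→{P, S}, R→{N}, S→{N, R, S}; now {N, P, R, S}.
Read '1': N→∅, P→{P}, R→{N, S}, S→{P, S}; union {N, P, S}; ε-closure = {N, P, R, S}.
Read '1': N→∅, P→{P}, R→{N, S}, S→{P, S}; union {N, P, S}; ε-closure = {N, P, R, S}.
Read '1': N→∅, P→{P}, R→{N, S}, S→{P, S}; union {N, P, S}; ε-closure = {N, P, R, S}.
Read '1': N→∅, P→{P}, R→{N, S}, S→{P, S}; union {N, P, S}; ε-closure = {N, P, R, S}.

{N, P, R, S}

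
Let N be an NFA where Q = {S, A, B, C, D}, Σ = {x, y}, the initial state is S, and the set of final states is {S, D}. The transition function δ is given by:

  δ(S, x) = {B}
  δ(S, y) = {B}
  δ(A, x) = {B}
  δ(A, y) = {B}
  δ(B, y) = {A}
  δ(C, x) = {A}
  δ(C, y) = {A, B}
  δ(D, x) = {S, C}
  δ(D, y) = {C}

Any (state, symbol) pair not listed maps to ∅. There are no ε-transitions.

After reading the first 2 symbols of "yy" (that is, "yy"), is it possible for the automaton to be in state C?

No

Start in {S}.
Read 'y': {S} → {B}.
Read 'y': {B} → {A}.
State C is not in {A}.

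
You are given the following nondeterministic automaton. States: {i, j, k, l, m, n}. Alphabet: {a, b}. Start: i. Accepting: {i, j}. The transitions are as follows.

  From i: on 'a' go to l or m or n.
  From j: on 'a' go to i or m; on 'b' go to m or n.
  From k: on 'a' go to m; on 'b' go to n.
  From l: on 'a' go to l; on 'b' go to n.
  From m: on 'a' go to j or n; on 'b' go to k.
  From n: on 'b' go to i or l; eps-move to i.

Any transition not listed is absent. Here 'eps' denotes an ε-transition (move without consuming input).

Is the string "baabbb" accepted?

No

Start in {i}.
Read 'b': i→∅; now ∅.
The set is empty and remains empty for the remaining 5 symbols.
The final set ∅ contains no accepting state.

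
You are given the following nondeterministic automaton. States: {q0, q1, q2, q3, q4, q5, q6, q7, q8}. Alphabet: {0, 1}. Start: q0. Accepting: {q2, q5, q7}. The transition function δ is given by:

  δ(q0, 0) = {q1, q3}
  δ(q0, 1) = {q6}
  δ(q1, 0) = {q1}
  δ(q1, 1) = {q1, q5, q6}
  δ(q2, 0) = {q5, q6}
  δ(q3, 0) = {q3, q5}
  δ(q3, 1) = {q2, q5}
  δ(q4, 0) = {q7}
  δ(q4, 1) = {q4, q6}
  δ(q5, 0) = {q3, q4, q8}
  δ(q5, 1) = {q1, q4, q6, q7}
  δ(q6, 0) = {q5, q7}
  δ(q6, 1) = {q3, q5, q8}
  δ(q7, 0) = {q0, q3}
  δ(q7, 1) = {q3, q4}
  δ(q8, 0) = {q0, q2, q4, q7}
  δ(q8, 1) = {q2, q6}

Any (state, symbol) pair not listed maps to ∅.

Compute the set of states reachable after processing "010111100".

Start in {q0}.
Read '0': q0→{q1, q3}; now {q1, q3}.
Read '1': q1→{q1, q5, q6}, q3→{q2, q5}; now {q1, q2, q5, q6}.
Read '0': q1→{q1}, q2→{q5, q6}, q5→{q3, q4, q8}, q6→{q5, q7}; now {q1, q3, q4, q5, q6, q7, q8}.
Read '1': q1→{q1, q5, q6}, q3→{q2, q5}, q4→{q4, q6}, q5→{q1, q4, q6, q7}, q6→{q3, q5, q8}, q7→{q3, q4}, q8→{q2, q6}; now {q1, q2, q3, q4, q5, q6, q7, q8}.
Read '1': q1→{q1, q5, q6}, q2→∅, q3→{q2, q5}, q4→{q4, q6}, q5→{q1, q4, q6, q7}, q6→{q3, q5, q8}, q7→{q3, q4}, q8→{q2, q6}; now {q1, q2, q3, q4, q5, q6, q7, q8}.
Read '1': q1→{q1, q5, q6}, q2→∅, q3→{q2, q5}, q4→{q4, q6}, q5→{q1, q4, q6, q7}, q6→{q3, q5, q8}, q7→{q3, q4}, q8→{q2, q6}; now {q1, q2, q3, q4, q5, q6, q7, q8}.
Read '1': q1→{q1, q5, q6}, q2→∅, q3→{q2, q5}, q4→{q4, q6}, q5→{q1, q4, q6, q7}, q6→{q3, q5, q8}, q7→{q3, q4}, q8→{q2, q6}; now {q1, q2, q3, q4, q5, q6, q7, q8}.
Read '0': q1→{q1}, q2→{q5, q6}, q3→{q3, q5}, q4→{q7}, q5→{q3, q4, q8}, q6→{q5, q7}, q7→{q0, q3}, q8→{q0, q2, q4, q7}; now {q0, q1, q2, q3, q4, q5, q6, q7, q8}.
Read '0': q0→{q1, q3}, q1→{q1}, q2→{q5, q6}, q3→{q3, q5}, q4→{q7}, q5→{q3, q4, q8}, q6→{q5, q7}, q7→{q0, q3}, q8→{q0, q2, q4, q7}; now {q0, q1, q2, q3, q4, q5, q6, q7, q8}.

{q0, q1, q2, q3, q4, q5, q6, q7, q8}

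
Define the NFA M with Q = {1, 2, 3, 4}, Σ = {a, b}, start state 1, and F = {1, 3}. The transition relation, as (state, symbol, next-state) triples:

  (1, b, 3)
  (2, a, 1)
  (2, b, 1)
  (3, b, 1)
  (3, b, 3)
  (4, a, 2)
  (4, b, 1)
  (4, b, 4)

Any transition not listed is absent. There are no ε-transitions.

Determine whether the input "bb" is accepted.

Start in {1}.
Read 'b': 1→{3}; now {3}.
Read 'b': 3→{1, 3}; now {1, 3}.
The final set {1, 3} contains the accepting states 1, 3.

Yes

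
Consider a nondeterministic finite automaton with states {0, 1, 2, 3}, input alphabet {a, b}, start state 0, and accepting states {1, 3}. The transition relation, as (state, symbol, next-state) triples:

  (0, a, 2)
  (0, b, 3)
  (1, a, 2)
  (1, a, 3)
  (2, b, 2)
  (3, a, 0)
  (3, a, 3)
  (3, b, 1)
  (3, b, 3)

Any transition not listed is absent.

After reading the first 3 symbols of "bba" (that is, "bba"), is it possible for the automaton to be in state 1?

No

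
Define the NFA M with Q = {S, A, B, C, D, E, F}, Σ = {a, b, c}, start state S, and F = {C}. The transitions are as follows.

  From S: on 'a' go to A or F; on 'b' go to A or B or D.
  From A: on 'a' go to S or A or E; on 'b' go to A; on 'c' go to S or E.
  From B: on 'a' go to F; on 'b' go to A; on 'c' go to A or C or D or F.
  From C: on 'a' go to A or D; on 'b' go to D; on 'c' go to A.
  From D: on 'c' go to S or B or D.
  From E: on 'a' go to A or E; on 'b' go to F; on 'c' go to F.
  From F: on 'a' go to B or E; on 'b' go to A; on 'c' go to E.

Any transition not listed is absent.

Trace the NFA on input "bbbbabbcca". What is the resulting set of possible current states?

{B, E}

Start in {S}.
Read 'b': {S} → {A, B, D}.
Read 'b': {A, B, D} → {A}.
Read 'b': {A} → {A}.
Read 'b': {A} → {A}.
Read 'a': {A} → {S, A, E}.
Read 'b': {S, A, E} → {A, B, D, F}.
Read 'b': {A, B, D, F} → {A}.
Read 'c': {A} → {S, E}.
Read 'c': {S, E} → {F}.
Read 'a': {F} → {B, E}.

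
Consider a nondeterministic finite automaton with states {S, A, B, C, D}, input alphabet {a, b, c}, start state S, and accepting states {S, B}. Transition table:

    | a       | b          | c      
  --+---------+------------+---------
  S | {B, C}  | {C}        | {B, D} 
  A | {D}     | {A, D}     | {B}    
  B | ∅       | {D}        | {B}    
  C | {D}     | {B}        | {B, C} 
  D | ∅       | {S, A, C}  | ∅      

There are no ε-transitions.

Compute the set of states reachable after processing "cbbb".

Start in {S}.
Read 'c': S→{B, D}; now {B, D}.
Read 'b': B→{D}, D→{S, A, C}; now {S, A, C, D}.
Read 'b': S→{C}, A→{A, D}, C→{B}, D→{S, A, C}; now {S, A, B, C, D}.
Read 'b': S→{C}, A→{A, D}, B→{D}, C→{B}, D→{S, A, C}; now {S, A, B, C, D}.

{S, A, B, C, D}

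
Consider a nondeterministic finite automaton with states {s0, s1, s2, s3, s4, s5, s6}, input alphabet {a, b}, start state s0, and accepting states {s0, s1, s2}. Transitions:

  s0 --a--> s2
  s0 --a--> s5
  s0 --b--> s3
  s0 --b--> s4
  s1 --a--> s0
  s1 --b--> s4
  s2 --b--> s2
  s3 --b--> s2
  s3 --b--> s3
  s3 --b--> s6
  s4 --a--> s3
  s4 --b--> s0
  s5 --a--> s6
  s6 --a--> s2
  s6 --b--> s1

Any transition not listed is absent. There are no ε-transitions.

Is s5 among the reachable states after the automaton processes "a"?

Yes

Start in {s0}.
Read 'a': s0→{s2, s5}; now {s2, s5}.
State s5 is in {s2, s5}.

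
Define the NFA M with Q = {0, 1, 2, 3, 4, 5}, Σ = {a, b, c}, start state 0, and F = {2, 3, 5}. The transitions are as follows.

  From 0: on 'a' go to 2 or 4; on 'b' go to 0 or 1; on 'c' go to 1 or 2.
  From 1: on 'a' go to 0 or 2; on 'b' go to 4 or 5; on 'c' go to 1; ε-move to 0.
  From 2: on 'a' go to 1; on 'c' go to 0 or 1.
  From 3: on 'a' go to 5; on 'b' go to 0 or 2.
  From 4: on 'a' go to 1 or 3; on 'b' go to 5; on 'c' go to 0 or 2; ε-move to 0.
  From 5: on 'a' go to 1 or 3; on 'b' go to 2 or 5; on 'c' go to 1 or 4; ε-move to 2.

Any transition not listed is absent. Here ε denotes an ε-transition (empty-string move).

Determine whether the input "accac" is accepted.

Yes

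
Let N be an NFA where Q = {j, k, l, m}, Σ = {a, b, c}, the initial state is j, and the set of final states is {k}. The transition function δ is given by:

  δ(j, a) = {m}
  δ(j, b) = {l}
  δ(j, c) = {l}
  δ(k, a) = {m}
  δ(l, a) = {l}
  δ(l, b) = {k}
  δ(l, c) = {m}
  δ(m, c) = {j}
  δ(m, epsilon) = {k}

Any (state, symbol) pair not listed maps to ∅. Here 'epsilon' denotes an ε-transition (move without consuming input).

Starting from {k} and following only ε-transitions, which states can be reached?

{k}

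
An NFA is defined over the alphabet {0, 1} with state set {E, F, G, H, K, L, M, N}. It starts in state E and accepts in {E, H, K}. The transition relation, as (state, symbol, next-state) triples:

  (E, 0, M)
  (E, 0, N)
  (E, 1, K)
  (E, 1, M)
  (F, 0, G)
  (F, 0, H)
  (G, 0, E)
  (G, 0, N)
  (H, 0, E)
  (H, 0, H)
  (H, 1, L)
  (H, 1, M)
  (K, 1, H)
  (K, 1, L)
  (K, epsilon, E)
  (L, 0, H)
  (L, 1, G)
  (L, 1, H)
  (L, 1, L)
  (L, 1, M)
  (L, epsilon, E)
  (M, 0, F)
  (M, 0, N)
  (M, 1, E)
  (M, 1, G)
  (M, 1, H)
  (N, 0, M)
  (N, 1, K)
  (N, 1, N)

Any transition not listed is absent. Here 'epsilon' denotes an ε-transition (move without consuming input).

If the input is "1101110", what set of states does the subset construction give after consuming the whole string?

{E, F, H, M, N}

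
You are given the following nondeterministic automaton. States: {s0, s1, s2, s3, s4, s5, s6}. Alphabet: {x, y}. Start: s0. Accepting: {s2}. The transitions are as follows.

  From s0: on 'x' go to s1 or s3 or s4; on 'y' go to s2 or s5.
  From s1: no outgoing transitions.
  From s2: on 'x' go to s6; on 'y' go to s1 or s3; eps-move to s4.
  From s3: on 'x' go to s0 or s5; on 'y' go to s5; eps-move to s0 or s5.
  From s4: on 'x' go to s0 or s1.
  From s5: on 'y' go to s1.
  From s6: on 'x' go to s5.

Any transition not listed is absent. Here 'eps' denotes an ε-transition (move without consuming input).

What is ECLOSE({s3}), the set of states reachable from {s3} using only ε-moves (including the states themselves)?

{s0, s3, s5}

Begin with {s3}.
ε-move s3 → s0; add s0.
ε-move s3 → s5; add s5.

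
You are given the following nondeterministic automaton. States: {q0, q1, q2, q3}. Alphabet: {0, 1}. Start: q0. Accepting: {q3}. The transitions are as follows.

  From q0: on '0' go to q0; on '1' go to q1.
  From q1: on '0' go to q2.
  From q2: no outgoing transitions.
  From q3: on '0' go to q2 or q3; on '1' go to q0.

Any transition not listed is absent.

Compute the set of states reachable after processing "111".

∅

Start in {q0}.
Read '1': q0→{q1}; now {q1}.
Read '1': q1→∅; now ∅.
The set is empty and remains empty for the remaining 1 symbol.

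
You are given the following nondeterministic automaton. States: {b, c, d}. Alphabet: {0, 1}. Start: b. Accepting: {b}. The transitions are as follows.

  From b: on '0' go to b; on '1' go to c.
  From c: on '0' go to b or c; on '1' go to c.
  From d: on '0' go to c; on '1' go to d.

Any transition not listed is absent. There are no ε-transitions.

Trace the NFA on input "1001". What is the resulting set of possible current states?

Start in {b}.
Read '1': b→{c}; now {c}.
Read '0': c→{b, c}; now {b, c}.
Read '0': b→{b}, c→{b, c}; now {b, c}.
Read '1': b→{c}, c→{c}; now {c}.

{c}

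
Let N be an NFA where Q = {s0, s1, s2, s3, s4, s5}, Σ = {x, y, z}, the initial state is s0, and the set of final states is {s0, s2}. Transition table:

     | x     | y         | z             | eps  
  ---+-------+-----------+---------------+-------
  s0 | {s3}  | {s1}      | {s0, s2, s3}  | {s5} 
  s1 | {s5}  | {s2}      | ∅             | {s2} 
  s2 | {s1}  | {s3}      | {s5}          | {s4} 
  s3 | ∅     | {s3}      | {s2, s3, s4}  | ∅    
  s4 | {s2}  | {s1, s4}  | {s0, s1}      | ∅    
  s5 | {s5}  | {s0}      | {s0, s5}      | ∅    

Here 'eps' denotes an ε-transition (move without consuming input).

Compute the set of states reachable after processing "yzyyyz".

Start: ε-closure({s0}) = {s0, s5}.
Read 'y': s0→{s1}, s5→{s0}; union {s0, s1}; ε-closure = {s0, s1, s2, s4, s5}.
Read 'z': s0→{s0, s2, s3}, s1→∅, s2→{s5}, s4→{s0, s1}, s5→{s0, s5}; union {s0, s1, s2, s3, s5}; ε-closure = {s0, s1, s2, s3, s4, s5}.
Read 'y': s0→{s1}, s1→{s2}, s2→{s3}, s3→{s3}, s4→{s1, s4}, s5→{s0}; union {s0, s1, s2, s3, s4}; ε-closure = {s0, s1, s2, s3, s4, s5}.
Read 'y': s0→{s1}, s1→{s2}, s2→{s3}, s3→{s3}, s4→{s1, s4}, s5→{s0}; union {s0, s1, s2, s3, s4}; ε-closure = {s0, s1, s2, s3, s4, s5}.
Read 'y': s0→{s1}, s1→{s2}, s2→{s3}, s3→{s3}, s4→{s1, s4}, s5→{s0}; union {s0, s1, s2, s3, s4}; ε-closure = {s0, s1, s2, s3, s4, s5}.
Read 'z': s0→{s0, s2, s3}, s1→∅, s2→{s5}, s3→{s2, s3, s4}, s4→{s0, s1}, s5→{s0, s5}; now {s0, s1, s2, s3, s4, s5}.

{s0, s1, s2, s3, s4, s5}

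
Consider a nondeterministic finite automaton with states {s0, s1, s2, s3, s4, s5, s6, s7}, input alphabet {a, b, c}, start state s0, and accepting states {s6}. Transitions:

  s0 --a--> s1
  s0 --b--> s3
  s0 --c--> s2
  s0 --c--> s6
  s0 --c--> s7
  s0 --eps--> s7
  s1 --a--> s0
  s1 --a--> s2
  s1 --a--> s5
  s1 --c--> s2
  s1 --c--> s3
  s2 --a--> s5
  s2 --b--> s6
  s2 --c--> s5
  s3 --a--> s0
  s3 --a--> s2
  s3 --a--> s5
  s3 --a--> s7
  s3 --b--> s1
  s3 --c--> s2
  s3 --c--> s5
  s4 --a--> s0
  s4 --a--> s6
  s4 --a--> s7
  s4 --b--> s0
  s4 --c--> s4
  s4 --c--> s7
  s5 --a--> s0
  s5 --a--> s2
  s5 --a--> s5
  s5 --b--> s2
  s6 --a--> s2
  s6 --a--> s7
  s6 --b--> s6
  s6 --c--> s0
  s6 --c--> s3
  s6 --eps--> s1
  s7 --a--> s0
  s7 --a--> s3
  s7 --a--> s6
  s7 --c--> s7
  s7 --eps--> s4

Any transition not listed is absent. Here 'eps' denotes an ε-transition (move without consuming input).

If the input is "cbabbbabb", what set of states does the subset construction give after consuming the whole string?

Start: ε-closure({s0}) = {s0, s4, s7}.
Read 'c': s0→{s2, s6, s7}, s4→{s4, s7}, s7→{s7}; union {s2, s4, s6, s7}; ε-closure = {s1, s2, s4, s6, s7}.
Read 'b': s1→∅, s2→{s6}, s4→{s0}, s6→{s6}, s7→∅; union {s0, s6}; ε-closure = {s0, s1, s4, s6, s7}.
Read 'a': s0→{s1}, s1→{s0, s2, s5}, s4→{s0, s6, s7}, s6→{s2, s7}, s7→{s0, s3, s6}; union {s0, s1, s2, s3, s5, s6, s7}; ε-closure = {s0, s1, s2, s3, s4, s5, s6, s7}.
Read 'b': s0→{s3}, s1→∅, s2→{s6}, s3→{s1}, s4→{s0}, s5→{s2}, s6→{s6}, s7→∅; union {s0, s1, s2, s3, s6}; ε-closure = {s0, s1, s2, s3, s4, s6, s7}.
Read 'b': s0→{s3}, s1→∅, s2→{s6}, s3→{s1}, s4→{s0}, s6→{s6}, s7→∅; union {s0, s1, s3, s6}; ε-closure = {s0, s1, s3, s4, s6, s7}.
Read 'b': s0→{s3}, s1→∅, s3→{s1}, s4→{s0}, s6→{s6}, s7→∅; union {s0, s1, s3, s6}; ε-closure = {s0, s1, s3, s4, s6, s7}.
Read 'a': s0→{s1}, s1→{s0, s2, s5}, s3→{s0, s2, s5, s7}, s4→{s0, s6, s7}, s6→{s2, s7}, s7→{s0, s3, s6}; union {s0, s1, s2, s3, s5, s6, s7}; ε-closure = {s0, s1, s2, s3, s4, s5, s6, s7}.
Read 'b': s0→{s3}, s1→∅, s2→{s6}, s3→{s1}, s4→{s0}, s5→{s2}, s6→{s6}, s7→∅; union {s0, s1, s2, s3, s6}; ε-closure = {s0, s1, s2, s3, s4, s6, s7}.
Read 'b': s0→{s3}, s1→∅, s2→{s6}, s3→{s1}, s4→{s0}, s6→{s6}, s7→∅; union {s0, s1, s3, s6}; ε-closure = {s0, s1, s3, s4, s6, s7}.

{s0, s1, s3, s4, s6, s7}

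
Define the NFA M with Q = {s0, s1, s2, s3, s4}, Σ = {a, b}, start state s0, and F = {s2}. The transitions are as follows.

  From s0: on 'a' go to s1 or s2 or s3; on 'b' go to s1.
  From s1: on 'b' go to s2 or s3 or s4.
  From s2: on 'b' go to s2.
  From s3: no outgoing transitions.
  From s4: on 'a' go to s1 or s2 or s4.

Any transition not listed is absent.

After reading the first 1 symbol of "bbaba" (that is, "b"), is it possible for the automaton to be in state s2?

No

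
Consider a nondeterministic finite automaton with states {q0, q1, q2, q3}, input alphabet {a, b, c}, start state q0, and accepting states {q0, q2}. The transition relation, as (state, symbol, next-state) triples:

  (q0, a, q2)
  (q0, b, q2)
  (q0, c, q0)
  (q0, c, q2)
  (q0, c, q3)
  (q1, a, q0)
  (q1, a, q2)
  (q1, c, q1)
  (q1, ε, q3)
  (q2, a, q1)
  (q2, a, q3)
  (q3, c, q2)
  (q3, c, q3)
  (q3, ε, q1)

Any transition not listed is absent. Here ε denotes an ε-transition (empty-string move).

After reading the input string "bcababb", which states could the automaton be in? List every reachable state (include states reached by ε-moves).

∅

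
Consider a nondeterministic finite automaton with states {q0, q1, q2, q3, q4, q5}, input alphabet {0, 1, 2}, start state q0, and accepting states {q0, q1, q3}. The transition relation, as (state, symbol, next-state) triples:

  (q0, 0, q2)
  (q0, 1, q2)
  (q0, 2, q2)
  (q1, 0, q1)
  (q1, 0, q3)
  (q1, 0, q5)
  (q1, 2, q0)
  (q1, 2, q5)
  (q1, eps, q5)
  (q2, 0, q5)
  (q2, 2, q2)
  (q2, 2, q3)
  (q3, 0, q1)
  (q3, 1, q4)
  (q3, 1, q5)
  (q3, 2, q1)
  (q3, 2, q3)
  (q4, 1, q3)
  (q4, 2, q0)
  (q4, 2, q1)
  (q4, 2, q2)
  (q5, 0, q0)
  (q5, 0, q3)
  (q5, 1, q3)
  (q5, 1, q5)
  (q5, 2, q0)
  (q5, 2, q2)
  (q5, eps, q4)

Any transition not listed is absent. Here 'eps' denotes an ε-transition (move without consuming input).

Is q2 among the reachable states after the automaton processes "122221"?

Yes

Start in {q0}.
Read '1': q0→{q2}; now {q2}.
Read '2': q2→{q2, q3}; now {q2, q3}.
Read '2': q2→{q2, q3}, q3→{q1, q3}; union {q1, q2, q3}; ε-closure = {q1, q2, q3, q4, q5}.
Read '2': q1→{q0, q5}, q2→{q2, q3}, q3→{q1, q3}, q4→{q0, q1, q2}, q5→{q0, q2}; union {q0, q1, q2, q3, q5}; ε-closure = {q0, q1, q2, q3, q4, q5}.
Read '2': q0→{q2}, q1→{q0, q5}, q2→{q2, q3}, q3→{q1, q3}, q4→{q0, q1, q2}, q5→{q0, q2}; union {q0, q1, q2, q3, q5}; ε-closure = {q0, q1, q2, q3, q4, q5}.
Read '1': q0→{q2}, q1→∅, q2→∅, q3→{q4, q5}, q4→{q3}, q5→{q3, q5}; now {q2, q3, q4, q5}.
State q2 is in {q2, q3, q4, q5}.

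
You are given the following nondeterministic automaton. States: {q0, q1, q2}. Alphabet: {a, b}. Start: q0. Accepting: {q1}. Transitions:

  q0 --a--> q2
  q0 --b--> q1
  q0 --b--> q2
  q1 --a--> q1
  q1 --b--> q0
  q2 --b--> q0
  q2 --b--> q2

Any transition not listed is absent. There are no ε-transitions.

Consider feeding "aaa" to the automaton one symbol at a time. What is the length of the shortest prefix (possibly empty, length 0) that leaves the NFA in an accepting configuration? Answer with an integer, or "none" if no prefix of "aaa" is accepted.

none

Start in {q0}.
Read 'a': q0→{q2}; now {q2}.
Read 'a': q2→∅; now ∅.
The set is empty and remains empty for the remaining 1 symbol.
No reachable set along the way intersects F.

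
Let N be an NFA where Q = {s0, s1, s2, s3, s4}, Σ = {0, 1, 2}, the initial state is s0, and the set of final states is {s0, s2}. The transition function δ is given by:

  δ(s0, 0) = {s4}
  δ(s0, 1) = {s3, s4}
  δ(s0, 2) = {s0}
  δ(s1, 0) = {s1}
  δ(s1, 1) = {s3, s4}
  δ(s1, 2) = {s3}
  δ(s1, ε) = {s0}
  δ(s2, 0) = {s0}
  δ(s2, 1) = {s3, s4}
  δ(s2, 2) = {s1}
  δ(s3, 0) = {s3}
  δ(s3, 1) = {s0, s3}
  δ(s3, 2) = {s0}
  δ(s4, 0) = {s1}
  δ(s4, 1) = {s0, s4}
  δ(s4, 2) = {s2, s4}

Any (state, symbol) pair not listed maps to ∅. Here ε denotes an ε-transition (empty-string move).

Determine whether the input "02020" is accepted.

No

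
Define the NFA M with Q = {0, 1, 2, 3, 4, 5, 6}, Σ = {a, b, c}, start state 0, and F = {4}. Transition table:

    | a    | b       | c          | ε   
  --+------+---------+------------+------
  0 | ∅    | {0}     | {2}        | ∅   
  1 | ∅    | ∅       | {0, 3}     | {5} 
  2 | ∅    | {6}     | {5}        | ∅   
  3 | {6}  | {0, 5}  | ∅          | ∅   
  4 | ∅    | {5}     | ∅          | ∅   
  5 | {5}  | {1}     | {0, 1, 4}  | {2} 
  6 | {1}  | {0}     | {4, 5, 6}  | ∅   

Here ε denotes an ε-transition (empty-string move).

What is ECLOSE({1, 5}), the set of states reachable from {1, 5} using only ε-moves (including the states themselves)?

Begin with {1, 5}.
ε-move 5 → 2; add 2.

{1, 2, 5}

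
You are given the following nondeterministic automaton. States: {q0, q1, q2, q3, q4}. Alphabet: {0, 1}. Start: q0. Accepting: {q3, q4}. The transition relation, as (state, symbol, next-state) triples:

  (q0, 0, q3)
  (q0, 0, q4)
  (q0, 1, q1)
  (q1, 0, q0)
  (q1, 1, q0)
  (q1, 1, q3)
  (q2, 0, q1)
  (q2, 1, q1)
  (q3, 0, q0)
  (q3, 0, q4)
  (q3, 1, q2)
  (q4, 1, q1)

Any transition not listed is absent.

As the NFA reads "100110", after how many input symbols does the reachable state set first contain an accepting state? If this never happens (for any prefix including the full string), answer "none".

3

Start in {q0}.
Read '1': q0→{q1}; now {q1}.
Read '0': q1→{q0}; now {q0}.
Read '0': q0→{q3, q4}; now {q3, q4}.
None of the earlier sets intersect F, but {q3, q4} does.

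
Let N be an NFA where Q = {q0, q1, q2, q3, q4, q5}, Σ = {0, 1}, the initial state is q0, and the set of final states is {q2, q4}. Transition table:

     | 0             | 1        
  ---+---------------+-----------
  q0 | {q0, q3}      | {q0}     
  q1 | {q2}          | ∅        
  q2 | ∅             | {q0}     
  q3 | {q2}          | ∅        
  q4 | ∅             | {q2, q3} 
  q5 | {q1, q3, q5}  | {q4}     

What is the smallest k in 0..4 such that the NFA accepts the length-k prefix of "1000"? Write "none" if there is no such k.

3

Start in {q0}.
Read '1': {q0} → {q0}.
Read '0': {q0} → {q0, q3}.
Read '0': {q0, q3} → {q0, q2, q3}.
None of the earlier sets intersect F, but {q0, q2, q3} does.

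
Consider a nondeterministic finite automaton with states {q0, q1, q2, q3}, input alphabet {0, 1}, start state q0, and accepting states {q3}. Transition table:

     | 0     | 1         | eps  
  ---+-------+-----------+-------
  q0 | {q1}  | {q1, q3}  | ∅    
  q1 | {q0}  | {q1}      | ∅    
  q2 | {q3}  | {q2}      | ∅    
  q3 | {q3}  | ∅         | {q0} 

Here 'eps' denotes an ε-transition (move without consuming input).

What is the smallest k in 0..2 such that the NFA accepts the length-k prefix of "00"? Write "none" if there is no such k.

none

Start in {q0}.
Read '0': q0→{q1}; now {q1}.
Read '0': q1→{q0}; now {q0}.
No reachable set along the way intersects F.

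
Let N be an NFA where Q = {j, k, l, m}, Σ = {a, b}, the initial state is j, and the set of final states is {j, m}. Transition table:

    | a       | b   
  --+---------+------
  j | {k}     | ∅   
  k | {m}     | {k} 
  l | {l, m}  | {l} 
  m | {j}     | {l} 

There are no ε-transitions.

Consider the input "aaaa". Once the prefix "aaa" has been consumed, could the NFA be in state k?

No

Start in {j}.
Read 'a': j→{k}; now {k}.
Read 'a': k→{m}; now {m}.
Read 'a': m→{j}; now {j}.
State k is not in {j}.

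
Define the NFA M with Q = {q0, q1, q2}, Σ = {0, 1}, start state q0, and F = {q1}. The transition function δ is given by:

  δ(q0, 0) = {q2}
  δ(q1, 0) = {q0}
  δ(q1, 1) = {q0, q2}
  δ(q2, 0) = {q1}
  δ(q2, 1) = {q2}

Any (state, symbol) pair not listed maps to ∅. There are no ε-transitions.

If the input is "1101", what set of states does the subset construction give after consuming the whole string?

Start in {q0}.
Read '1': q0→∅; now ∅.
The set is empty and remains empty for the remaining 3 symbols.

∅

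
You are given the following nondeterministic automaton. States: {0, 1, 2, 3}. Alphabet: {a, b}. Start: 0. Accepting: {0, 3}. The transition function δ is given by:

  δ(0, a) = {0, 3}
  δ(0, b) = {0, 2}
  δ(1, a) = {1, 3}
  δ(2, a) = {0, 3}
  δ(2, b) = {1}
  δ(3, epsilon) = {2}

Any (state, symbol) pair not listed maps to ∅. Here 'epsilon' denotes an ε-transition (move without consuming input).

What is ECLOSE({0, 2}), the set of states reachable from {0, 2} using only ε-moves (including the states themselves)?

{0, 2}

Begin with {0, 2}.
No ε-moves leave this set, so the closure equals the set itself.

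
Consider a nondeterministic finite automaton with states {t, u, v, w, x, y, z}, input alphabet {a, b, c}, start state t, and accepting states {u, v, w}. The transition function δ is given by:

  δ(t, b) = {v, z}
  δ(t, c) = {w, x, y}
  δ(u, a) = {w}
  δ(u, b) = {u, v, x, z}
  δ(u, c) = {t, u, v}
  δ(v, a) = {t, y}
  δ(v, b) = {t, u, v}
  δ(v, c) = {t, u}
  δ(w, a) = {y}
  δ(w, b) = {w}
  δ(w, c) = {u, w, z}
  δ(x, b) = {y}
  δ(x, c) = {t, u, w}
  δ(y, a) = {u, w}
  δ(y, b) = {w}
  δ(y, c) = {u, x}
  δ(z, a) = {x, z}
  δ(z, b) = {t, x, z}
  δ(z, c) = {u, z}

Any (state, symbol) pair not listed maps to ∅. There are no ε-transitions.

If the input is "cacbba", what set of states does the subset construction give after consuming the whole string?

Start in {t}.
Read 'c': {t} → {w, x, y}.
Read 'a': {w, x, y} → {u, w, y}.
Read 'c': {u, w, y} → {t, u, v, w, x, z}.
Read 'b': {t, u, v, w, x, z} → {t, u, v, w, x, y, z}.
Read 'b': {t, u, v, w, x, y, z} → {t, u, v, w, x, y, z}.
Read 'a': {t, u, v, w, x, y, z} → {t, u, w, x, y, z}.

{t, u, w, x, y, z}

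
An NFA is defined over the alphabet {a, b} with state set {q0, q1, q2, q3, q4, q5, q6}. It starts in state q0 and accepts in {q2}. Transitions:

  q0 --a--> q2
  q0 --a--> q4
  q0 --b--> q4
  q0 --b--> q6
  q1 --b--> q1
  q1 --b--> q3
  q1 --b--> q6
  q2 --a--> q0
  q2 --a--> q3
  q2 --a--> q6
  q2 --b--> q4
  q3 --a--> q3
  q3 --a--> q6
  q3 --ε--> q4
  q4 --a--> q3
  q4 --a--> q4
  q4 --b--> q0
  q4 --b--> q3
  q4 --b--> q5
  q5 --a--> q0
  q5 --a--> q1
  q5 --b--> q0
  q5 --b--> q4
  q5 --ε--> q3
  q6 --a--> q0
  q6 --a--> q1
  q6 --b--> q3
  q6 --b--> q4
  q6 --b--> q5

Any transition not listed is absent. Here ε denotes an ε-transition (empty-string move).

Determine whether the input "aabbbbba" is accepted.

Yes

Start in {q0}.
Read 'a': q0→{q2, q4}; now {q2, q4}.
Read 'a': q2→{q0, q3, q6}, q4→{q3, q4}; now {q0, q3, q4, q6}.
Read 'b': q0→{q4, q6}, q3→∅, q4→{q0, q3, q5}, q6→{q3, q4, q5}; now {q0, q3, q4, q5, q6}.
Read 'b': q0→{q4, q6}, q3→∅, q4→{q0, q3, q5}, q5→{q0, q4}, q6→{q3, q4, q5}; now {q0, q3, q4, q5, q6}.
Read 'b': q0→{q4, q6}, q3→∅, q4→{q0, q3, q5}, q5→{q0, q4}, q6→{q3, q4, q5}; now {q0, q3, q4, q5, q6}.
Read 'b': q0→{q4, q6}, q3→∅, q4→{q0, q3, q5}, q5→{q0, q4}, q6→{q3, q4, q5}; now {q0, q3, q4, q5, q6}.
Read 'b': q0→{q4, q6}, q3→∅, q4→{q0, q3, q5}, q5→{q0, q4}, q6→{q3, q4, q5}; now {q0, q3, q4, q5, q6}.
Read 'a': q0→{q2, q4}, q3→{q3, q6}, q4→{q3, q4}, q5→{q0, q1}, q6→{q0, q1}; now {q0, q1, q2, q3, q4, q6}.
The final set {q0, q1, q2, q3, q4, q6} contains the accepting state q2.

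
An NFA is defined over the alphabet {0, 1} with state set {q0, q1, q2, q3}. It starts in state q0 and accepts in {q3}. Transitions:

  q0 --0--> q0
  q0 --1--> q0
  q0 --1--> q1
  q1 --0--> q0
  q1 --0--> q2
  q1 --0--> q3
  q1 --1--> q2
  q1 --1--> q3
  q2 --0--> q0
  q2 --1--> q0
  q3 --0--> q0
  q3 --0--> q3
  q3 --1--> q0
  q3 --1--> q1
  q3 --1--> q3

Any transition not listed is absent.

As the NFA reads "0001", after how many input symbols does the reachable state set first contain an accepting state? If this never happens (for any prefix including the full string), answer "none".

Start in {q0}.
Read '0': {q0} → {q0}.
Read '0': {q0} → {q0}.
Read '0': {q0} → {q0}.
Read '1': {q0} → {q0, q1}.
No reachable set along the way intersects F.

none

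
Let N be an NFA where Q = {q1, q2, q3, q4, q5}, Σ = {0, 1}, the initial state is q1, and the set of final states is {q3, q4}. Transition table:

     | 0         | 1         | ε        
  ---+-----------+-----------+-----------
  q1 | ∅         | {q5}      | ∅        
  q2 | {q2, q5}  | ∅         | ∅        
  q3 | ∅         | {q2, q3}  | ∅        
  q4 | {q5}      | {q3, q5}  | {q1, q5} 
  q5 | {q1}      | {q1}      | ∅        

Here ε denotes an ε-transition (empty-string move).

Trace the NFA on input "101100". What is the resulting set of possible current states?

Start in {q1}.
Read '1': q1→{q5}; now {q5}.
Read '0': q5→{q1}; now {q1}.
Read '1': q1→{q5}; now {q5}.
Read '1': q5→{q1}; now {q1}.
Read '0': q1→∅; now ∅.
The set is empty and remains empty for the remaining 1 symbol.

∅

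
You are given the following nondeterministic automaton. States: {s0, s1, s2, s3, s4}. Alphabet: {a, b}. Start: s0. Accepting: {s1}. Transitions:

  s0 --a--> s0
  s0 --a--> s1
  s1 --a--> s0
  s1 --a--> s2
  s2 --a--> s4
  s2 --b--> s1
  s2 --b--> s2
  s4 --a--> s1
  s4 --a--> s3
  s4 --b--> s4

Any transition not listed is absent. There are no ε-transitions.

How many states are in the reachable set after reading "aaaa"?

Start in {s0}.
Read 'a': s0→{s0, s1}; now {s0, s1}.
Read 'a': s0→{s0, s1}, s1→{s0, s2}; now {s0, s1, s2}.
Read 'a': s0→{s0, s1}, s1→{s0, s2}, s2→{s4}; now {s0, s1, s2, s4}.
Read 'a': s0→{s0, s1}, s1→{s0, s2}, s2→{s4}, s4→{s1, s3}; now {s0, s1, s2, s3, s4}.
That set has 5 states.

5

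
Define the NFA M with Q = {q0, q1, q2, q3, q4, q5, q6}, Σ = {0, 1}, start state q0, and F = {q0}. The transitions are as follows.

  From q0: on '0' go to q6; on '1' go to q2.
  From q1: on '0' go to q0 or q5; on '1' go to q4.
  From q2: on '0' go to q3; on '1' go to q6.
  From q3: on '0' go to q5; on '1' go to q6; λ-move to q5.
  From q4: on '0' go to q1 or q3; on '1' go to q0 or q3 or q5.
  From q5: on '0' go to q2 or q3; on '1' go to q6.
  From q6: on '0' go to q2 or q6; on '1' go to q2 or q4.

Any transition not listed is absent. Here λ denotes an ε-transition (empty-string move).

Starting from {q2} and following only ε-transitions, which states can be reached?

Begin with {q2}.
No ε-moves leave this set, so the closure equals the set itself.

{q2}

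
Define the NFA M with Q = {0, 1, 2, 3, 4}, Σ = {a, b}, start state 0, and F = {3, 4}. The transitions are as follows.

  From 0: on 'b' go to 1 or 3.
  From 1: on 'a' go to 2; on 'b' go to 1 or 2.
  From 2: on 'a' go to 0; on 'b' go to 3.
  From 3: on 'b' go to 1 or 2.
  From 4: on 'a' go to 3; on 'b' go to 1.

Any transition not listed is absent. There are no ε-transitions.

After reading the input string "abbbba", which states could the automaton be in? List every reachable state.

∅

Start in {0}.
Read 'a': 0→∅; now ∅.
The set is empty and remains empty for the remaining 5 symbols.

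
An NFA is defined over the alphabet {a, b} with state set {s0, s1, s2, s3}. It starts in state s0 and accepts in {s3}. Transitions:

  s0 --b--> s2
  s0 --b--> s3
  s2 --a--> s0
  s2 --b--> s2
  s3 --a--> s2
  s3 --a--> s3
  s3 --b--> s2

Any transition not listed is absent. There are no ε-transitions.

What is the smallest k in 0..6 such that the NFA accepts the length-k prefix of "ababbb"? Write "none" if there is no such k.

none

Start in {s0}.
Read 'a': s0→∅; now ∅.
The set is empty and remains empty for the remaining 5 symbols.
No reachable set along the way intersects F.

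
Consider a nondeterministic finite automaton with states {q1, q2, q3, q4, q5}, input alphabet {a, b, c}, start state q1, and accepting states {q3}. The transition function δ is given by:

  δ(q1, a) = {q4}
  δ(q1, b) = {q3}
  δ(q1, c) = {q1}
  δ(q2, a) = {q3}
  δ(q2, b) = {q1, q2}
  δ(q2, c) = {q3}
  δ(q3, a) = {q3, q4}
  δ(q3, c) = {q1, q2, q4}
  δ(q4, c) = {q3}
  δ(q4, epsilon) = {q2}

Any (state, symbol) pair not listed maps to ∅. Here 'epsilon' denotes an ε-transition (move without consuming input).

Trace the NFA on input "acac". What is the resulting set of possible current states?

Start in {q1}.
Read 'a': q1→{q4}; union {q4}; ε-closure = {q2, q4}.
Read 'c': q2→{q3}, q4→{q3}; now {q3}.
Read 'a': q3→{q3, q4}; union {q3, q4}; ε-closure = {q2, q3, q4}.
Read 'c': q2→{q3}, q3→{q1, q2, q4}, q4→{q3}; now {q1, q2, q3, q4}.

{q1, q2, q3, q4}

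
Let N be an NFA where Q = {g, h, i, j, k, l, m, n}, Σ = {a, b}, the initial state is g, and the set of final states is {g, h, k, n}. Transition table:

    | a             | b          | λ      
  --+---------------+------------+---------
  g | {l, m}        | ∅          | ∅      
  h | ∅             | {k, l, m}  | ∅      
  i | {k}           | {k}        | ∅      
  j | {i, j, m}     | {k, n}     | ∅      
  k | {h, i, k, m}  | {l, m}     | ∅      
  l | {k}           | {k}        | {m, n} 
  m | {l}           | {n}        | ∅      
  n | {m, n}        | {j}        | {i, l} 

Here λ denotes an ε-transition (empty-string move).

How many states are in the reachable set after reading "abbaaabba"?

Start in {g}.
Read 'a': g→{l, m}; union {l, m}; ε-closure = {i, l, m, n}.
Read 'b': i→{k}, l→{k}, m→{n}, n→{j}; union {j, k, n}; ε-closure = {i, j, k, l, m, n}.
Read 'b': i→{k}, j→{k, n}, k→{l, m}, l→{k}, m→{n}, n→{j}; union {j, k, l, m, n}; ε-closure = {i, j, k, l, m, n}.
Read 'a': i→{k}, j→{i, j, m}, k→{h, i, k, m}, l→{k}, m→{l}, n→{m, n}; now {h, i, j, k, l, m, n}.
Read 'a': h→∅, i→{k}, j→{i, j, m}, k→{h, i, k, m}, l→{k}, m→{l}, n→{m, n}; now {h, i, j, k, l, m, n}.
Read 'a': h→∅, i→{k}, j→{i, j, m}, k→{h, i, k, m}, l→{k}, m→{l}, n→{m, n}; now {h, i, j, k, l, m, n}.
Read 'b': h→{k, l, m}, i→{k}, j→{k, n}, k→{l, m}, l→{k}, m→{n}, n→{j}; union {j, k, l, m, n}; ε-closure = {i, j, k, l, m, n}.
Read 'b': i→{k}, j→{k, n}, k→{l, m}, l→{k}, m→{n}, n→{j}; union {j, k, l, m, n}; ε-closure = {i, j, k, l, m, n}.
Read 'a': i→{k}, j→{i, j, m}, k→{h, i, k, m}, l→{k}, m→{l}, n→{m, n}; now {h, i, j, k, l, m, n}.
That set has 7 states.

7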